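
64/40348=16/10087 = 0.00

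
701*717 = 502617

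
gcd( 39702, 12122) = 2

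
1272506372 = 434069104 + 838437268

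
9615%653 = 473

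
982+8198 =9180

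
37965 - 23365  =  14600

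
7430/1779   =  7430/1779 = 4.18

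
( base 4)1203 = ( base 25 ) 3o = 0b1100011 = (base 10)99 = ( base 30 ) 39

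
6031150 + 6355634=12386784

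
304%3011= 304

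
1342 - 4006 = - 2664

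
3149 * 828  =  2607372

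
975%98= 93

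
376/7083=376/7083 = 0.05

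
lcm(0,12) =0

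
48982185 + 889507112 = 938489297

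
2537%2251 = 286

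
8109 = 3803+4306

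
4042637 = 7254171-3211534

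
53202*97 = 5160594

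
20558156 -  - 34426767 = 54984923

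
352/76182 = 176/38091= 0.00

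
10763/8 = 10763/8 = 1345.38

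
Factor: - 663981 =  - 3^1*221327^1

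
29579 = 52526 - 22947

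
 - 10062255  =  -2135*4713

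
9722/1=9722  =  9722.00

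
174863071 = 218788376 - 43925305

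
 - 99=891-990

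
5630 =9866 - 4236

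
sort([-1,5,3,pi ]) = [ - 1,3,  pi,5]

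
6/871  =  6/871 = 0.01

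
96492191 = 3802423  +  92689768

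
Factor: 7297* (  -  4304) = -31406288 = - 2^4*269^1*7297^1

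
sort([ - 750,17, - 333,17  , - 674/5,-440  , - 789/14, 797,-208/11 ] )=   [-750,-440, - 333, - 674/5, - 789/14,-208/11, 17, 17,797]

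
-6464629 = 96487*( - 67 ) 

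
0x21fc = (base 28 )b2k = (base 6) 104140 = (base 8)20774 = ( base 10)8700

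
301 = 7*43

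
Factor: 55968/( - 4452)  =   - 88/7  =  - 2^3* 7^( - 1 )*11^1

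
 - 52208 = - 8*6526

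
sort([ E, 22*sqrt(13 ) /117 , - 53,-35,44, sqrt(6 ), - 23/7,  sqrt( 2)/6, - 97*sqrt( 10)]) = [ - 97 * sqrt ( 10),-53, - 35,-23/7,sqrt( 2)/6,22 * sqrt( 13 ) /117, sqrt( 6),  E,44]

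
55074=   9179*6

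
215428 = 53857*4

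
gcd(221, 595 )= 17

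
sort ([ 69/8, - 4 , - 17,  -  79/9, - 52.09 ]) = [ - 52.09, - 17, -79/9, - 4, 69/8]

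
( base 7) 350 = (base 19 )9B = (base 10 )182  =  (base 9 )222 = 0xB6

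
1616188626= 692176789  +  924011837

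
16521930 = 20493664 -3971734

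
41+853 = 894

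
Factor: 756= 2^2*3^3*7^1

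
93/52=93/52 = 1.79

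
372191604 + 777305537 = 1149497141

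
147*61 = 8967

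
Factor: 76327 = 127^1*601^1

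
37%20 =17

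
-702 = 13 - 715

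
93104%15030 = 2924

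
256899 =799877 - 542978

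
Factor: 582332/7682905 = 2^2*5^(  -  1)*197^1*739^1*1536581^( -1 ) 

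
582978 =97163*6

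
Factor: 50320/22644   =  2^2 * 3^ ( - 2)*5^1 = 20/9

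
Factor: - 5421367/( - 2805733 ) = 157^1*277^(- 1 )* 1447^( - 1 )*4933^1 = 774481/400819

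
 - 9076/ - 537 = 16 + 484/537 = 16.90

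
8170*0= 0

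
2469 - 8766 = - 6297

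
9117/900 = 1013/100 = 10.13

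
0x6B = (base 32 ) 3b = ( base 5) 412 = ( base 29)3k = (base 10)107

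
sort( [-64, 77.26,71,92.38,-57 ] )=[ - 64, - 57,  71,77.26, 92.38 ]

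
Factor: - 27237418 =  - 2^1*13^1 *347^1*3019^1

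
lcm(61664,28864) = 1356608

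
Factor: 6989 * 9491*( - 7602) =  - 504260417598= - 2^1*3^1*7^1*29^1*181^1*241^1*9491^1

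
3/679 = 3/679 = 0.00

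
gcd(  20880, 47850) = 870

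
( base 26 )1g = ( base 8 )52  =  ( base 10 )42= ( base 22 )1k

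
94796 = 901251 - 806455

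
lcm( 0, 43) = 0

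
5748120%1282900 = 616520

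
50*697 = 34850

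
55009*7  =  385063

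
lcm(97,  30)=2910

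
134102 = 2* 67051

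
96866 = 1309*74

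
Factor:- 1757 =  - 7^1*251^1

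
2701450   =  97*27850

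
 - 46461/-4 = 46461/4 = 11615.25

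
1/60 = 1/60 = 0.02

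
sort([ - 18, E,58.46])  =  [-18, E, 58.46]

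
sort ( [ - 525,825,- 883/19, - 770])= [ - 770, - 525 , - 883/19,825] 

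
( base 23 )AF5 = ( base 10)5640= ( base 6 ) 42040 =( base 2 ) 1011000001000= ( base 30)680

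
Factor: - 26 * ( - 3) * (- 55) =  - 4290 = - 2^1*3^1 * 5^1*11^1 * 13^1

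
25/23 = 25/23 = 1.09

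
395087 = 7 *56441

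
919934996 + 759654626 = 1679589622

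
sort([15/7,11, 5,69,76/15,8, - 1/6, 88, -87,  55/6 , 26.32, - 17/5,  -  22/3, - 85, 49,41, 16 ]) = [ - 87,- 85, - 22/3,  -  17/5, - 1/6, 15/7,5,76/15, 8, 55/6,  11, 16, 26.32, 41, 49, 69,88]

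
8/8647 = 8/8647 = 0.00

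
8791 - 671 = 8120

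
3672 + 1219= 4891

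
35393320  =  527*67160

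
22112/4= 5528 = 5528.00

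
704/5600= 22/175 = 0.13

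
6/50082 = 1/8347 = 0.00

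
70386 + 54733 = 125119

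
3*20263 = 60789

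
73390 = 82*895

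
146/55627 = 146/55627 = 0.00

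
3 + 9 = 12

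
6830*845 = 5771350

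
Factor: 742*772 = 2^3*7^1*53^1 * 193^1 = 572824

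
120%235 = 120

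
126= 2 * 63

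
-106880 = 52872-159752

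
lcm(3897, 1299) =3897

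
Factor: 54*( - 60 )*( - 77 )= 249480 = 2^3*3^4*5^1*7^1 * 11^1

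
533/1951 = 533/1951 = 0.27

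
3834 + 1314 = 5148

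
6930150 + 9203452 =16133602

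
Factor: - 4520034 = -2^1*3^2 * 151^1*1663^1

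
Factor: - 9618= - 2^1*3^1 * 7^1*229^1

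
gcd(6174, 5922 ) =126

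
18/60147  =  2/6683 = 0.00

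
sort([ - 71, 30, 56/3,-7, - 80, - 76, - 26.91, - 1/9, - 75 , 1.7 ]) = [ - 80, - 76, - 75, - 71 , -26.91, - 7, - 1/9,  1.7,56/3, 30]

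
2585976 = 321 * 8056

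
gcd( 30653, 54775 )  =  7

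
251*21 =5271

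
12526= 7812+4714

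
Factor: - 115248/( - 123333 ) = 2^4*7^2*839^(- 1 )= 784/839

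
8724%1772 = 1636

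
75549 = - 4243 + 79792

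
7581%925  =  181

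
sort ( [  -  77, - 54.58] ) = [ - 77, - 54.58] 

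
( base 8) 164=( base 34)3E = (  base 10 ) 116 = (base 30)3Q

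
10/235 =2/47 =0.04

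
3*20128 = 60384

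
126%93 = 33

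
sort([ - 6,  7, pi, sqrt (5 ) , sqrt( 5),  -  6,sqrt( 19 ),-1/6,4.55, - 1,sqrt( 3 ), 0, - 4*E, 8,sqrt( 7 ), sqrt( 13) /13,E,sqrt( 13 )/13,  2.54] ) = [ - 4*E, - 6, - 6, -1, - 1/6,0 , sqrt(13) /13,sqrt(13) /13,sqrt( 3),sqrt(5), sqrt ( 5 ),2.54,sqrt(7), E,pi,sqrt (19),4.55,7,8] 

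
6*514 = 3084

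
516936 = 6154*84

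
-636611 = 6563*(  -  97)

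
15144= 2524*6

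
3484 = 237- - 3247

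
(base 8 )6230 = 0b110010011000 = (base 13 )1610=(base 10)3224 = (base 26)4K0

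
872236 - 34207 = 838029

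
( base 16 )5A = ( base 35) 2K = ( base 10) 90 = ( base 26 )3c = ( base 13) 6C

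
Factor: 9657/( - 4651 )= - 3^2*29^1*37^1*4651^ (-1 ) 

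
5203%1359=1126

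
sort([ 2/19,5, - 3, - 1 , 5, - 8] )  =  [  -  8, - 3, - 1,2/19, 5, 5 ] 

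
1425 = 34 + 1391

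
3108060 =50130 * 62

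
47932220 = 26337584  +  21594636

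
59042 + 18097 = 77139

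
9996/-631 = -16 + 100/631 = - 15.84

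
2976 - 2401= 575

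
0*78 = 0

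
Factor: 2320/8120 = 2/7= 2^1*7^( - 1) 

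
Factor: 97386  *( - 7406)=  - 721240716 = -2^2*3^1*7^1*23^2*16231^1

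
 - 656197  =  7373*( - 89) 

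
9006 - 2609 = 6397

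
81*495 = 40095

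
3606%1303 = 1000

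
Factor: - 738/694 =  - 3^2*41^1*347^( - 1) = - 369/347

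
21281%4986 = 1337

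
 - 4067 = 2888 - 6955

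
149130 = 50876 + 98254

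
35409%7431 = 5685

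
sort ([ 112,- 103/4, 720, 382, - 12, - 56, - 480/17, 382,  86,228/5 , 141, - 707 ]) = [ - 707, - 56,-480/17, - 103/4, - 12, 228/5, 86, 112,141, 382, 382 , 720]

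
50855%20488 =9879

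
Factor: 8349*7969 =3^1 * 11^2*13^1*23^1 * 613^1 = 66533181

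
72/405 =8/45 = 0.18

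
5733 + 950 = 6683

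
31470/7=4495 + 5/7 = 4495.71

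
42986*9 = 386874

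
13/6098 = 13/6098 =0.00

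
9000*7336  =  66024000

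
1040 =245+795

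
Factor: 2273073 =3^1*11^1*68881^1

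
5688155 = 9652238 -3964083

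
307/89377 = 307/89377 = 0.00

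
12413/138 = 89+131/138 = 89.95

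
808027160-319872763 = 488154397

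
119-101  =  18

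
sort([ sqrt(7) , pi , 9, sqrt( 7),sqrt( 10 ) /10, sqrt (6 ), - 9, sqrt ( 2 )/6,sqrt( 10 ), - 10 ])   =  [ - 10 , - 9,sqrt( 2 ) /6,sqrt ( 10 )/10, sqrt( 6 ),sqrt(7 ), sqrt( 7 ), pi, sqrt( 10 ), 9 ]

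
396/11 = 36 = 36.00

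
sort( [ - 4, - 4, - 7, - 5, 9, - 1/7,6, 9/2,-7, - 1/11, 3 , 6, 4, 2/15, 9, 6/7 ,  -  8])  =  [- 8, - 7, - 7, - 5, - 4 , - 4, - 1/7, - 1/11,2/15,6/7, 3 , 4  ,  9/2, 6, 6,9, 9]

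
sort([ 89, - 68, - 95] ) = [ -95, - 68, 89] 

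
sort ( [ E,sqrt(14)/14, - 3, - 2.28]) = [ - 3, - 2.28,sqrt(14)/14, E ]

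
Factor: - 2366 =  - 2^1*7^1*13^2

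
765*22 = 16830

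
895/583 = 1 + 312/583 = 1.54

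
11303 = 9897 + 1406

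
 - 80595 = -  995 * 81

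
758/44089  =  758/44089 = 0.02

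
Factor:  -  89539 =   -  17^1*23^1*229^1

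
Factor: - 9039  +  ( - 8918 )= - 17957 = - 17957^1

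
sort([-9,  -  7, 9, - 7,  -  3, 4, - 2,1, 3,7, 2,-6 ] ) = [-9,-7,-7,-6,-3, - 2,1,2,3, 4, 7, 9 ] 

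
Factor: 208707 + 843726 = 1052433= 3^5*61^1*71^1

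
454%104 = 38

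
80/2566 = 40/1283  =  0.03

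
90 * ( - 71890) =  - 6470100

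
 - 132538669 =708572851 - 841111520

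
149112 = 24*6213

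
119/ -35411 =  - 7/2083 = - 0.00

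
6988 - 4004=2984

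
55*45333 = 2493315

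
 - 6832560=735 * ( - 9296)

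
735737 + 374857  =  1110594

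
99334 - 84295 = 15039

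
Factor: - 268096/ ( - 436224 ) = 2^(-5)  *3^( - 1)*59^1 = 59/96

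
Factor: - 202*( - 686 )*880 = 121943360 = 2^6*5^1 * 7^3*11^1*101^1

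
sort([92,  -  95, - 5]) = [ - 95,-5 , 92] 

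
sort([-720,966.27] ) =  [ - 720,966.27]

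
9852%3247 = 111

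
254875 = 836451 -581576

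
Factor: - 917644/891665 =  - 2^2*5^( - 1 )*7^1*13^1*2521^1*178333^( - 1) 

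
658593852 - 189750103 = 468843749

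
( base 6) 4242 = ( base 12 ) 682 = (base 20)282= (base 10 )962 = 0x3c2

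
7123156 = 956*7451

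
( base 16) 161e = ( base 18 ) H8A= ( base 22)bf8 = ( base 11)4288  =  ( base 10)5662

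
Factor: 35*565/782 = 19775/782 = 2^( - 1)  *  5^2*7^1*17^(-1 )*23^(-1)*113^1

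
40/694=20/347=0.06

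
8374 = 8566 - 192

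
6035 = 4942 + 1093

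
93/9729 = 31/3243 = 0.01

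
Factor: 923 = 13^1*71^1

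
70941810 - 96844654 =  - 25902844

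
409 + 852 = 1261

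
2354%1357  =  997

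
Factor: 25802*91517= 2361321634  =  2^1*7^1*19^1*23^2*97^1*173^1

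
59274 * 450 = 26673300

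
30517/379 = 30517/379  =  80.52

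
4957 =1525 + 3432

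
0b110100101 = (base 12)2B1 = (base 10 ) 421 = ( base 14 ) 221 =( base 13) 265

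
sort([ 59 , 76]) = [59,  76] 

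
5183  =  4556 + 627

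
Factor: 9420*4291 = 40421220 = 2^2*3^1*5^1 * 7^1*157^1*613^1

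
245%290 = 245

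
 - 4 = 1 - 5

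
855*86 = 73530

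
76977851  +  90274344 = 167252195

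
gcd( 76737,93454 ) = 1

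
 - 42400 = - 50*848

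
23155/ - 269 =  - 23155/269 = - 86.08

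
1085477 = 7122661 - 6037184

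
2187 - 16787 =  - 14600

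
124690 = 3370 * 37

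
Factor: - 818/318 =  -3^( - 1) * 53^ ( - 1)*409^1 = - 409/159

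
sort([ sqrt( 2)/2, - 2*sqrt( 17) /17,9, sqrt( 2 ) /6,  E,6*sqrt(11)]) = [ - 2* sqrt( 17) /17, sqrt( 2) /6 , sqrt(2) /2, E  ,  9,6*sqrt ( 11 )]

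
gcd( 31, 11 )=1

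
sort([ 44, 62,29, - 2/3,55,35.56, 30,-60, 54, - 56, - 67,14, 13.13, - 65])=[-67, - 65, - 60, - 56, - 2/3, 13.13,14 , 29, 30 , 35.56 , 44 , 54,55, 62]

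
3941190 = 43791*90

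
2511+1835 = 4346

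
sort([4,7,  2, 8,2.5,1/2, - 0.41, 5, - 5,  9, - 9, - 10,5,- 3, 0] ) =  [ - 10,-9, - 5, - 3, - 0.41 , 0, 1/2,2,2.5,4, 5, 5,7, 8,  9]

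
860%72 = 68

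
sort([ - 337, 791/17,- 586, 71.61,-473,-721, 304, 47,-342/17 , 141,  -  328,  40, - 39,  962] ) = [-721, - 586,-473, - 337,-328, - 39, - 342/17, 40, 791/17, 47,  71.61,  141, 304,962 ] 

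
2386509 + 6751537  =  9138046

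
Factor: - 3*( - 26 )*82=2^2*3^1*13^1*41^1 = 6396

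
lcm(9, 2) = 18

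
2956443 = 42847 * 69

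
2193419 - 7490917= - 5297498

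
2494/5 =2494/5 = 498.80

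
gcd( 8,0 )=8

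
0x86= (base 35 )3T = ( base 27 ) 4Q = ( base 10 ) 134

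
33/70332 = 11/23444 = 0.00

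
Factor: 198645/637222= 255/818=2^( - 1)*3^1*5^1*17^1*409^( - 1 )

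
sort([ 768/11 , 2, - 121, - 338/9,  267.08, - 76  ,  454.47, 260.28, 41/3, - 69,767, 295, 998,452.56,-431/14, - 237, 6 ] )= [-237, - 121 , - 76, - 69, - 338/9,  -  431/14,2, 6, 41/3, 768/11,  260.28,267.08, 295, 452.56, 454.47,767, 998] 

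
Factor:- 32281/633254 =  - 2^( - 1)*19^1*131^( - 1)*1699^1  *2417^( - 1)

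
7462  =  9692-2230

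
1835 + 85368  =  87203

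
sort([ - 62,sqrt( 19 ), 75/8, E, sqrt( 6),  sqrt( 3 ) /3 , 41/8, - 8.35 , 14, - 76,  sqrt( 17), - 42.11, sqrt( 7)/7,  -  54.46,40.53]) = [-76,-62, - 54.46,  -  42.11, - 8.35, sqrt( 7 ) /7, sqrt(3 )/3,sqrt( 6), E,sqrt( 17),sqrt (19 ),41/8, 75/8,14, 40.53] 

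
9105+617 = 9722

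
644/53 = 12 + 8/53 = 12.15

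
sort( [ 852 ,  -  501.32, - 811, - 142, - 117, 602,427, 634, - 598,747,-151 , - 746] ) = [-811, - 746, - 598,- 501.32, - 151, - 142, - 117, 427,  602,  634,  747, 852] 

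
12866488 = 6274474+6592014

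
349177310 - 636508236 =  - 287330926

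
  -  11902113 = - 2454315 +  - 9447798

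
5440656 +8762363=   14203019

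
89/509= 89/509 = 0.17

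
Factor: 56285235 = 3^2 * 5^1*1250783^1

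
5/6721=5/6721 = 0.00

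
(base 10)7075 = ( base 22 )edd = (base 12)4117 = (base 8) 15643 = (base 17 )1783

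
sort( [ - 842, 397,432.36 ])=[ - 842,397 , 432.36] 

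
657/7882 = 657/7882 = 0.08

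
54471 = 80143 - 25672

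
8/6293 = 8/6293 = 0.00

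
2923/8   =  365+ 3/8 = 365.38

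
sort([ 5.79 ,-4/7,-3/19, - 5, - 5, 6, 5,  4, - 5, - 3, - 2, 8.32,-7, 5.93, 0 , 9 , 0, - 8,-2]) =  [ - 8,- 7, - 5,-5, - 5, - 3,-2  , - 2,-4/7,-3/19,  0,  0, 4, 5, 5.79, 5.93, 6,8.32,9]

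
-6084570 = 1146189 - 7230759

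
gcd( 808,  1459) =1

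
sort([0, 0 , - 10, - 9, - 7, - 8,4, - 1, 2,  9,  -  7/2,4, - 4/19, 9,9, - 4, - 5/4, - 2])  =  [- 10, - 9 , - 8, - 7, - 4, - 7/2, - 2, - 5/4, - 1, - 4/19,0,  0,  2,4, 4, 9, 9,9]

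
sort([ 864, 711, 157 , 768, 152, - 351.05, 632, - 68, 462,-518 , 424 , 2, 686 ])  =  [ - 518,- 351.05,-68, 2, 152, 157,424, 462,632,  686, 711, 768,864 ] 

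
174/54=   29/9  =  3.22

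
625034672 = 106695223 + 518339449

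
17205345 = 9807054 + 7398291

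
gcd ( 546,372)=6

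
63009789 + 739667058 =802676847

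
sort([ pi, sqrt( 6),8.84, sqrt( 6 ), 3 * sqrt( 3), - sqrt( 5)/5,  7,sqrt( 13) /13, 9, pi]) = [ - sqrt (5)/5,sqrt (13 )/13,sqrt( 6), sqrt ( 6 ) , pi,pi,3*sqrt(3),7,8.84 , 9]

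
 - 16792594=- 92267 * 182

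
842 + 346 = 1188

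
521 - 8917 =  - 8396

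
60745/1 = 60745 = 60745.00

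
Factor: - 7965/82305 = - 3^1*31^( - 1) = - 3/31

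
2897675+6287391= 9185066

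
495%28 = 19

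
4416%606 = 174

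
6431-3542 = 2889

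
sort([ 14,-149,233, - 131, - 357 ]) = [-357,-149, - 131,14,233] 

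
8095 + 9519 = 17614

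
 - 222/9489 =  - 74/3163 = - 0.02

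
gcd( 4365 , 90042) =3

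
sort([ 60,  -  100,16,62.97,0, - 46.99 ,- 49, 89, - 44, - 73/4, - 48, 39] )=[ - 100, - 49, - 48,-46.99, -44, - 73/4, 0, 16,39, 60, 62.97, 89 ]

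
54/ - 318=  - 1 + 44/53 = - 0.17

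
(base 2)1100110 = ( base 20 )52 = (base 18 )5c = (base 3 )10210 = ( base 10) 102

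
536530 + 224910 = 761440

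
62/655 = 62/655=0.09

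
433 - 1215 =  - 782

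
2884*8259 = 23818956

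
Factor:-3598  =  - 2^1 * 7^1 * 257^1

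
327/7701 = 109/2567 = 0.04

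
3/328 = 3/328 = 0.01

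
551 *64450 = 35511950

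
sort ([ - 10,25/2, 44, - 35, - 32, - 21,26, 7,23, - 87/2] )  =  [ - 87/2, - 35,- 32, - 21, - 10, 7,25/2 , 23,26, 44 ]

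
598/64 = 299/32  =  9.34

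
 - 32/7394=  - 16/3697=- 0.00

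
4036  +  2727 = 6763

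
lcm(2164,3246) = 6492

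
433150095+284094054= 717244149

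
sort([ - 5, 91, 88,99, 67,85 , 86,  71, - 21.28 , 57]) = [  -  21.28, - 5, 57, 67, 71, 85, 86, 88,  91, 99]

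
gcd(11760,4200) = 840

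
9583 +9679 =19262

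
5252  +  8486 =13738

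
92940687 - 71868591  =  21072096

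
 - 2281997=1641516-3923513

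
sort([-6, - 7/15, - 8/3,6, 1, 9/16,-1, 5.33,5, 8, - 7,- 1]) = [-7,-6, - 8/3,- 1,-1, - 7/15, 9/16, 1, 5,  5.33, 6,8]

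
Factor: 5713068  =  2^2*3^1 * 476089^1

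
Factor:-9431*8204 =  - 77371924 = -  2^2*7^1*293^1*9431^1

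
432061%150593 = 130875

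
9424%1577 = 1539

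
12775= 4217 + 8558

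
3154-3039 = 115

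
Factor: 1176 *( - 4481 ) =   -  5269656 = - 2^3 * 3^1*7^2*4481^1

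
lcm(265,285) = 15105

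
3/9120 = 1/3040 = 0.00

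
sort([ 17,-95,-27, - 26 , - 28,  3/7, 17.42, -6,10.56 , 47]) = [-95, - 28 ,  -  27, - 26, - 6, 3/7,10.56, 17, 17.42,  47]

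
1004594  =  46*21839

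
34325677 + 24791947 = 59117624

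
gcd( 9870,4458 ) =6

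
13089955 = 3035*4313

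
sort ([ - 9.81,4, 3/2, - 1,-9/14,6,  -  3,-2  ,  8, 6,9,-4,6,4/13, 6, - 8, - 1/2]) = [ - 9.81, - 8, - 4, - 3, - 2, - 1, - 9/14, - 1/2, 4/13, 3/2,4,6, 6, 6,  6,8,  9 ]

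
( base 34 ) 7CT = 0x2151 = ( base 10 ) 8529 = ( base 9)12626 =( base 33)7rf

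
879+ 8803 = 9682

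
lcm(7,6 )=42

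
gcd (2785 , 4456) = 557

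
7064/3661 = 1  +  3403/3661 = 1.93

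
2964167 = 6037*491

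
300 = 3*100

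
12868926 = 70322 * 183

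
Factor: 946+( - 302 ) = 644 = 2^2*7^1*23^1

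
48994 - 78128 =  - 29134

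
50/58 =25/29=0.86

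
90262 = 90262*1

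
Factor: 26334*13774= 2^2*3^2 * 7^1 * 11^1*19^1 * 71^1 * 97^1 = 362724516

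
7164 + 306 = 7470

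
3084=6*514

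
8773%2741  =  550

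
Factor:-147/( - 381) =7^2*127^( - 1) = 49/127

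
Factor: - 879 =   -  3^1*293^1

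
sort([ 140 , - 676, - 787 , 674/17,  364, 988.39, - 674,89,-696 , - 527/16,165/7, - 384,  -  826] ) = [ - 826, - 787,-696, - 676,- 674 , -384 ,-527/16, 165/7,674/17, 89, 140,364,988.39]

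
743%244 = 11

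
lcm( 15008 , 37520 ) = 75040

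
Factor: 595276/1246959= 2^2*3^( - 2)*7^( - 1)*11^1*83^1*163^1*19793^(-1 )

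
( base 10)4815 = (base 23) 928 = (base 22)9kj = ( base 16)12cf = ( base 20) C0F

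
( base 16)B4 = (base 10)180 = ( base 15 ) c0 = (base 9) 220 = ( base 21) 8C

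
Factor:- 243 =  - 3^5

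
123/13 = 9  +  6/13 = 9.46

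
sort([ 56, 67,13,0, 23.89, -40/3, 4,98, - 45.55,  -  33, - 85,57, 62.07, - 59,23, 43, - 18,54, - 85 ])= [ - 85, - 85, - 59, - 45.55, - 33,  -  18, - 40/3, 0, 4,13, 23, 23.89,43,54, 56, 57,62.07,67, 98] 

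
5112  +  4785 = 9897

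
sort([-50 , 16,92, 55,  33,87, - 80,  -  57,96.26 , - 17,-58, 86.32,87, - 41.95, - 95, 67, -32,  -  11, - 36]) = [-95, - 80, - 58,-57, - 50, - 41.95,- 36, - 32 , -17, - 11,  16,  33,55,67,86.32,87,87, 92, 96.26 ] 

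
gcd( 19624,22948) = 4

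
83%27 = 2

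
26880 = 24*1120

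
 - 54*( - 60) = 3240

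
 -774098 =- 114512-659586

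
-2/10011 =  - 2/10011 = -0.00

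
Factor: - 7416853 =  - 197^1*37649^1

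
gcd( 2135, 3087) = 7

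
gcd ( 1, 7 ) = 1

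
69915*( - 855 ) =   -  59777325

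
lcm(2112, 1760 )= 10560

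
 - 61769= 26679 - 88448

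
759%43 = 28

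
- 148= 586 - 734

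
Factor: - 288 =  - 2^5*3^2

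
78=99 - 21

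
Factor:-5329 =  - 73^2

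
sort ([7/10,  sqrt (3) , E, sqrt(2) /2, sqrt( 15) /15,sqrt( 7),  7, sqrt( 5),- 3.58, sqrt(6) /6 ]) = [ - 3.58 , sqrt (15)/15, sqrt(6)/6, 7/10,sqrt(2) /2 , sqrt(3 ), sqrt ( 5), sqrt (7), E,7]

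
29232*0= 0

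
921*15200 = 13999200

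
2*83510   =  167020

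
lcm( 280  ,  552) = 19320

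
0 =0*88044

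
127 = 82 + 45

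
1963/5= 392 + 3/5 =392.60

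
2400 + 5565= 7965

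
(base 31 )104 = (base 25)1df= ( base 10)965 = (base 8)1705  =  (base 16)3C5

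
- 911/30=-911/30=- 30.37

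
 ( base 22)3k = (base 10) 86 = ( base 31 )2O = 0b1010110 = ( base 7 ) 152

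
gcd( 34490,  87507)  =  1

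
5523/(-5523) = - 1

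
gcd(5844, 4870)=974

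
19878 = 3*6626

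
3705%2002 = 1703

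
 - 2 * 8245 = - 16490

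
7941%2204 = 1329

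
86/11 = 7+9/11 =7.82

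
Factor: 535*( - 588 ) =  - 2^2*3^1*5^1* 7^2*107^1 = -314580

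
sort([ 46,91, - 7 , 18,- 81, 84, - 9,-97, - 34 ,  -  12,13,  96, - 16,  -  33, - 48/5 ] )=[ - 97,-81, - 34,-33 , - 16,-12, - 48/5,  -  9, -7 , 13,18, 46,84,91,96 ] 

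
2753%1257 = 239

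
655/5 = 131 = 131.00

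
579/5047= 579/5047 = 0.11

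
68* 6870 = 467160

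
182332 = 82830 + 99502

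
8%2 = 0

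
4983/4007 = 4983/4007 = 1.24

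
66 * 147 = 9702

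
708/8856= 59/738 =0.08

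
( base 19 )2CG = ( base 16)3C6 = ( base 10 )966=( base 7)2550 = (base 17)35e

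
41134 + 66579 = 107713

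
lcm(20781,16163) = 145467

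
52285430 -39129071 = 13156359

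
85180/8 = 10647+1/2 = 10647.50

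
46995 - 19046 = 27949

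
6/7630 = 3/3815 = 0.00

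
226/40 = 113/20= 5.65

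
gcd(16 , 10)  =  2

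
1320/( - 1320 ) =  - 1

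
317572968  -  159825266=157747702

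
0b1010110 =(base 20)46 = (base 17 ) 51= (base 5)321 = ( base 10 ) 86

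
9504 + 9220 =18724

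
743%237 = 32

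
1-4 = -3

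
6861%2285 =6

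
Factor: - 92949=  - 3^1*30983^1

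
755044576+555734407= 1310778983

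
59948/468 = 128 + 11/117 = 128.09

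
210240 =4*52560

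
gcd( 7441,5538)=1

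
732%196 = 144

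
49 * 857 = 41993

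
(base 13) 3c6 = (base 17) 256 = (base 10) 669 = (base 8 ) 1235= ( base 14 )35b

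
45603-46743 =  - 1140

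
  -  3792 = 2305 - 6097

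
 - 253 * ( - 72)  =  18216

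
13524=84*161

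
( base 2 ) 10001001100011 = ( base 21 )JK4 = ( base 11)6683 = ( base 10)8803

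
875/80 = 175/16=10.94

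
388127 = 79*4913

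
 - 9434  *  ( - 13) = 122642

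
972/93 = 10+14/31 = 10.45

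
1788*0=0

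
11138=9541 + 1597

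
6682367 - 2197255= 4485112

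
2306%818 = 670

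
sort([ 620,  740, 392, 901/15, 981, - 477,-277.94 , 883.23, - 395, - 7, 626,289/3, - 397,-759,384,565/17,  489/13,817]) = [-759, - 477,  -  397,-395, - 277.94, - 7,565/17, 489/13, 901/15 , 289/3, 384,392,  620,626,740,817 , 883.23,  981]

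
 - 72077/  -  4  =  72077/4=18019.25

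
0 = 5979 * 0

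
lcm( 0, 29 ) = 0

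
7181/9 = 7181/9  =  797.89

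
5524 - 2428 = 3096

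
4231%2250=1981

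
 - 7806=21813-29619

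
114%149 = 114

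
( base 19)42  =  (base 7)141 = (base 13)60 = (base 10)78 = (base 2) 1001110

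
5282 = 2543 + 2739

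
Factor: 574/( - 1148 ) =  - 1/2 = -  2^( - 1 ) 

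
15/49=15/49 = 0.31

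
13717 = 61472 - 47755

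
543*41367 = 22462281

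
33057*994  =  32858658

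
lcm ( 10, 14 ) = 70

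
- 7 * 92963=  - 650741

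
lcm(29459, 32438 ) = 2886982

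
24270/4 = 12135/2 =6067.50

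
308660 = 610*506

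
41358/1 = 41358  =  41358.00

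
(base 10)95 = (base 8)137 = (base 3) 10112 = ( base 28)3b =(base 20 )4f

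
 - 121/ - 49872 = 121/49872 = 0.00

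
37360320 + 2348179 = 39708499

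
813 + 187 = 1000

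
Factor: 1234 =2^1*617^1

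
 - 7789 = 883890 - 891679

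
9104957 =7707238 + 1397719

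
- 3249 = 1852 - 5101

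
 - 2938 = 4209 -7147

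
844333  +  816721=1661054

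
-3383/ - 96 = 35+23/96=35.24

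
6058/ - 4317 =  - 2 + 2576/4317 = - 1.40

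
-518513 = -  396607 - 121906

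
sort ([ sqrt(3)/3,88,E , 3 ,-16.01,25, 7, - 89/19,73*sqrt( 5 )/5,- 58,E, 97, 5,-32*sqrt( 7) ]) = [-32*sqrt(7 ), - 58, - 16.01, -89/19,sqrt (3 ) /3 , E, E, 3, 5 , 7, 25, 73*sqrt( 5) /5, 88, 97]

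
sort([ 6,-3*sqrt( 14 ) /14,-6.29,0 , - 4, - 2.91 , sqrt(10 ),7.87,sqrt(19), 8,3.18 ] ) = [ - 6.29 , - 4, - 2.91,-3*sqrt(14) /14, 0,sqrt( 10 ),3.18,sqrt(19),6,7.87,8 ]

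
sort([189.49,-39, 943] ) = [ - 39, 189.49 , 943] 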